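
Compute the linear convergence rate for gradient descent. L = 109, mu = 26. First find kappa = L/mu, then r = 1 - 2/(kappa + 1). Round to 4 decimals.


Step 1: Compute the condition number.
kappa = L/mu = 109/26 = 4.1923
Step 2: Compute the convergence rate.
r = 1 - 2/(kappa + 1) = 1 - 2*mu/(L + mu) = (L - mu)/(L + mu) = 83/135 = 0.6148


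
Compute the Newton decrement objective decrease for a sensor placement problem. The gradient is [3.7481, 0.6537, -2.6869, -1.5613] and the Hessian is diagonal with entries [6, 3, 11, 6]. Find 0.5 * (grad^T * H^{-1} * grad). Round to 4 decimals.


Step 1: H is diagonal, so H^(-1) * g = [0.6247, 0.2179, -0.2443, -0.2602].
Step 2: g^T H^(-1) g = sum_i g_i^2 / H_ii
  = (3.7481)^2/6 + (0.6537)^2/3 + (-2.6869)^2/11 + (-1.5613)^2/6
  = 2.3414 + 0.1424 + 0.6563 + 0.4063 = 3.5464
Step 3: Objective decrease = 0.5 * g^T H^(-1) g = 1.7732


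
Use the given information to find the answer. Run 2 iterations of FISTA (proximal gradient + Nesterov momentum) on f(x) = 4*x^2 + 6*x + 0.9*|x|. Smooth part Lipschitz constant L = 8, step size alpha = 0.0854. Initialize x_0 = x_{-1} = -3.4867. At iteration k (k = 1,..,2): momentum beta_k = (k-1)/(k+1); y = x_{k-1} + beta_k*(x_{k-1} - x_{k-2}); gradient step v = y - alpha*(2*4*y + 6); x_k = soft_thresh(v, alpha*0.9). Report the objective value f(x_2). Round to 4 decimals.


FISTA on f(x) = 4*x^2 + 6*x + 0.9*|x|
L = 8, alpha = 0.0854
Iteration 1: beta = 0.0, y = -3.4867 + 0.0*(-3.4867 + 3.4867) = -3.4867
  grad(y) = -21.8936, v = y - alpha*grad = -1.617
  prox(v) = soft_thresh(-1.617, 0.0769) = -1.5401
Iteration 2: beta = 0.3333, y = -1.5401 + 0.3333*(-1.5401 + 3.4867) = -0.8913
  grad(y) = -1.1301, v = y - alpha*grad = -0.7948
  prox(v) = soft_thresh(-0.7948, 0.0769) = -0.7179
f(x_2) = 4*(-0.7179)^2 + 6*(-0.7179) + 0.9*|-0.7179| = -1.5998


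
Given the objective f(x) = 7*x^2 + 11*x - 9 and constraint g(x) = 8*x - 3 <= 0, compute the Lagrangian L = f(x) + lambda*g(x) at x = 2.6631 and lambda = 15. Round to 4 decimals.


Step 1: Evaluate f(x).
f(2.6631) = 7*2.6631^2 + 11*2.6631 - 9 = 69.9388
Step 2: Evaluate g(x).
g(2.6631) = 8*2.6631 - 3 = 18.3048
Step 3: Compute Lagrangian.
L = 69.9388 + 15*18.3048 = 344.5108


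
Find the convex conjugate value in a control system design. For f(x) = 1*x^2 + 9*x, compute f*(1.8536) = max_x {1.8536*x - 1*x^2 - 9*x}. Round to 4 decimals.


f*(y) = sup_x {y*x - a*x^2 - b*x} = sup_x {(y-b)*x - a*x^2}
FOC: (y - b) - 2a*x = 0 => x* = (y - b)/(2a)
x* = (1.8536 - 9)/(2*1) = -3.5732
f*(1.8536) = (y-b)^2/(4a) = (1.8536 - 9)^2/(4*1)
= 51.071/4 = 12.7678


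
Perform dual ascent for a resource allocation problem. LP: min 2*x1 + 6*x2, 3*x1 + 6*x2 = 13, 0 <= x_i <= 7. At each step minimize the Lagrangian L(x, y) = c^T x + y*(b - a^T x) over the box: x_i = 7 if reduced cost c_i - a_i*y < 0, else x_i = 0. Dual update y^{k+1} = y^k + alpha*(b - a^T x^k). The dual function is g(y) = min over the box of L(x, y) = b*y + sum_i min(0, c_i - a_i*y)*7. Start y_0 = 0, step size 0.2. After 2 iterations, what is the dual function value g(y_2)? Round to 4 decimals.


Dual ascent for LP: min 2*x1 + 6*x2, 3*x1 + 6*x2 = 13, 0 <= x_i <= 7
Step 1: y^k = 0.0, reduced costs: (2.0, 6.0)
  x^k = (0.0, 0.0), subgradient = b - a^T x = 13.0
  y^{k+1} = 0.0 + 0.2*13.0 = 2.6
Step 2: y^k = 2.6, reduced costs: (-5.8, -9.6)
  x^k = (7.0, 7.0), subgradient = b - a^T x = -50.0
  y^{k+1} = 2.6 + 0.2*-50.0 = -7.4
Dual objective at y_2 = -7.4: reduced costs (24.2, 50.4), box minimizer x = (0.0, 0.0)
g(y_2) = b*y + (c1 - a1*y)*x1 + (c2 - a2*y)*x2 = 13*(-7.4) + 24.2*0.0 + 50.4*0.0 = -96.2 + 0.0 + 0.0 = -96.2


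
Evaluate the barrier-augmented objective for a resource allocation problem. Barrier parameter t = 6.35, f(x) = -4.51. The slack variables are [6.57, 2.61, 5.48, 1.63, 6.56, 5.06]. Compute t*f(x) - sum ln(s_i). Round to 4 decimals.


Step 1: Compute log-barrier.
ln values: [1.8825, 0.9594, 1.7011, 0.4886, 1.881, 1.6214]
phi = -(1.8825 + 0.9594 + 1.7011 + 0.4886 + 1.881 + 1.6214) = -8.5339
Step 2: Compute augmented objective.
t*f(x) = 6.35*-4.51 = -28.6385
Total = -28.6385 - 8.5339 = -37.1724


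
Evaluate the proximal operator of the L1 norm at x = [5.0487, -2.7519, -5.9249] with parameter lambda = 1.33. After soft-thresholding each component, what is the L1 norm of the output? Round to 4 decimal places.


Soft-thresholding with lambda = 1.33:
prox(5.0487) = sign(5.0487)*max(|5.0487| - 1.33, 0) = 3.7187
prox(-2.7519) = sign(-2.7519)*max(|-2.7519| - 1.33, 0) = -1.4219
prox(-5.9249) = sign(-5.9249)*max(|-5.9249| - 1.33, 0) = -4.5949
prox(x) = [3.7187, -1.4219, -4.5949]
||prox(x)||_1 = 3.7187 + 1.4219 + 4.5949 = 9.7355


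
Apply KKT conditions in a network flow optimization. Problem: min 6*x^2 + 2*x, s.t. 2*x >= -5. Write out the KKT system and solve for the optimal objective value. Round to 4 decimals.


Step 1: Try lambda = 0 (constraint inactive).
Stationarity: 2*6*x + 2 = 0
x* = -2/(2*6) = -1/6 = -0.1667 (rounded; the exact value -1/6 is used below)
Check constraint: 2*-0.1667 = -0.3334 >= -5 -- satisfied.
Step 2: Compute optimal value.
f(x*) = 6*(-1/6)^2 + 2*(-1/6) = -0.1667


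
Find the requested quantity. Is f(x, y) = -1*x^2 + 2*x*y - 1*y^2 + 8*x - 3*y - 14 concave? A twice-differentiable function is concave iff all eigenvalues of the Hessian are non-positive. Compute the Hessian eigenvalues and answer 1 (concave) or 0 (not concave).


The Hessian of f(x,y) = -1*x^2 + 2*x*y - 1*y^2 + 8*x - 3*y - 14 is:
H = [[-2, 2], [2, -2]]
Trace = -2 - 2 = -4
Determinant = -2*-2 - (2)^2 = 0
Discriminant = (-4)^2 - 4*0 = 16.0
Eigenvalues: lambda_1 = -4.0, lambda_2 = 0.0
The function is concave.

1


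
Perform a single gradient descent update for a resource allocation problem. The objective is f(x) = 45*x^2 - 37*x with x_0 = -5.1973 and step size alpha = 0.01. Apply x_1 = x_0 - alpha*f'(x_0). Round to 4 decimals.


We compute the gradient at x_0 and apply the update.
f'(x) = 90*x - 37
f'(-5.1973) = 90*-5.1973 - 37 = -504.757
x_1 = -5.1973 - 0.01*-504.757 = -0.1497


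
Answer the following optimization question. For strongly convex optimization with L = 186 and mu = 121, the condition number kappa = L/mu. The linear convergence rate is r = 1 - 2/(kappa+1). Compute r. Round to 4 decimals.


Step 1: Compute the condition number.
kappa = L/mu = 186/121 = 1.5372
Step 2: Compute the convergence rate.
r = 1 - 2/(kappa + 1) = 1 - 2*mu/(L + mu) = (L - mu)/(L + mu) = 65/307 = 0.2117


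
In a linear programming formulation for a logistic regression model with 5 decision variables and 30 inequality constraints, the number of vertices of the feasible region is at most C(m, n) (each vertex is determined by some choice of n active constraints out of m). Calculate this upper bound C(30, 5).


Each vertex corresponds to some choice of n active constraints out of m, so the number of vertices is at most C(m, n) = m! / (n!(m-n)!).
m = 30, n = 5
Numerator: 30 * 29 * 28 * 27 * 26
Denominator: 5! = 120
C(30, 5) = 142506


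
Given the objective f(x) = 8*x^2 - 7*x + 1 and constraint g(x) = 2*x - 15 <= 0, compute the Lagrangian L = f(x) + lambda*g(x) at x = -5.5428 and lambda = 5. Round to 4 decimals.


Step 1: Evaluate f(x).
f(-5.5428) = 8*(-5.5428)^2 - 7*(-5.5428) + 1 = 285.5807
Step 2: Evaluate g(x).
g(-5.5428) = 2*-5.5428 - 15 = -26.0856
Step 3: Compute Lagrangian.
L = 285.5807 + 5*-26.0856 = 155.1527


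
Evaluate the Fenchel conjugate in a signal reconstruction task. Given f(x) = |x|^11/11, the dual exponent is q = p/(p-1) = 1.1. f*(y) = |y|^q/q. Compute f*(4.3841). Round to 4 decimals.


The conjugate exponent q satisfies 1/p + 1/q = 1.
p = 11, so q = 11/(11 - 1) = 1.1
|y|^q = 4.3841^1.1 = 5.0824
f*(4.3841) = 5.0824 / 1.1 = 4.6204


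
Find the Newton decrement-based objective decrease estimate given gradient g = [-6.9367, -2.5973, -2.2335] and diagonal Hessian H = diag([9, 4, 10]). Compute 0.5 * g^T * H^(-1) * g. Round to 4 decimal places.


Step 1: H is diagonal, so H^(-1) * g = [-0.7707, -0.6493, -0.2234].
Step 2: g^T H^(-1) g = sum_i g_i^2 / H_ii
  = (-6.9367)^2/9 + (-2.5973)^2/4 + (-2.2335)^2/10
  = 5.3464 + 1.6865 + 0.4989 = 7.5318
Step 3: Objective decrease = 0.5 * g^T H^(-1) g = 3.7659


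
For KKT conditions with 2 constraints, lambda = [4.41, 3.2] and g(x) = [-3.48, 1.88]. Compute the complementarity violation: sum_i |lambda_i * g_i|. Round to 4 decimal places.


KKT complementary slackness check:
lambda_1 * g_1 = 4.41 * -3.48 = -15.3468
lambda_2 * g_2 = 3.2 * 1.88 = 6.016
Total violation = 15.3468 + 6.016 = 21.3628


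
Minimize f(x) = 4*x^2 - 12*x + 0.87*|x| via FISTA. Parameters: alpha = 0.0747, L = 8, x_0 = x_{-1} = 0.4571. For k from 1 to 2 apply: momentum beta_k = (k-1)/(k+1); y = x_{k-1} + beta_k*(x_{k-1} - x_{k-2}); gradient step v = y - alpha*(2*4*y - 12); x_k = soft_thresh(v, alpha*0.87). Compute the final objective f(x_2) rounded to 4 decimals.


FISTA on f(x) = 4*x^2 - 12*x + 0.87*|x|
L = 8, alpha = 0.0747
Iteration 1: beta = 0.0, y = 0.4571 + 0.0*(0.4571 - 0.4571) = 0.4571
  grad(y) = -8.3432, v = y - alpha*grad = 1.0803
  prox(v) = soft_thresh(1.0803, 0.065) = 1.0153
Iteration 2: beta = 0.3333, y = 1.0153 + 0.3333*(1.0153 - 0.4571) = 1.2014
  grad(y) = -2.3886, v = y - alpha*grad = 1.3799
  prox(v) = soft_thresh(1.3799, 0.065) = 1.3149
f(x_2) = 4*1.3149^2 - 12*1.3149 + 0.87*|1.3149| = -7.719


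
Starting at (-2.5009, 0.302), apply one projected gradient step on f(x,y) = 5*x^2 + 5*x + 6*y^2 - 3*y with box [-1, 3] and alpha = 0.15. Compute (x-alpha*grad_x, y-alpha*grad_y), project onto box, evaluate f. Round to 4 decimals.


Step 1: Compute gradient at (-2.5009, 0.302).
grad_x = 2*5*-2.5009 + 5 = -20.009
grad_y = 2*6*0.302 - 3 = 0.624
Step 2: Gradient step.
x_raw = -2.5009 - 0.15*-20.009 = 0.5005
y_raw = 0.302 - 0.15*0.624 = 0.2084
Step 3: Project onto [-1, 3].
x_proj = clip(0.5005) = 0.5005
y_proj = clip(0.2084) = 0.2084
Step 4: Evaluate f.
f(0.5005, 0.2084) = 3.3899


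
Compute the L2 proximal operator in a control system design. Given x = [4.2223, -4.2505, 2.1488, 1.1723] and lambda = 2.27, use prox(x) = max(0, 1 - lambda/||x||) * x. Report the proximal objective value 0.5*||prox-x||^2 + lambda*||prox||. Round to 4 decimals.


Step 1: Compute ||x||.
||x|| = 6.472
Step 2: Compute scaling factor.
scale = max(0, 1 - 2.27/6.472) = 0.6493
Step 3: prox(x) = [2.7414, -2.7597, 1.3951, 0.7611]
||prox(x)|| = 4.202
Step 4: Proximal objective.
0.5*||prox-x||^2 = 2.5765
lambda*||prox|| = 9.5385
Total = 12.1149


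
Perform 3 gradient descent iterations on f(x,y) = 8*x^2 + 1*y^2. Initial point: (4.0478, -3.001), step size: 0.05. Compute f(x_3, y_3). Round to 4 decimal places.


Gradient descent on f(x,y) = 8*x^2 + 1*y^2.
Starting point: (4.0478, -3.001), alpha = 0.05
Step 1: grad_x = 2*8*4.0478 = 64.7648, grad_y = 2*1*-3.001 = -6.002
  x_1 = 4.0478 - 0.05*64.7648 = 0.8096
  y_1 = -3.001 - 0.05*-6.002 = -2.7009
Step 2: grad_x = 2*8*0.8096 = 12.953, grad_y = 2*1*-2.7009 = -5.4018
  x_2 = 0.8096 - 0.05*12.953 = 0.1619
  y_2 = -2.7009 - 0.05*-5.4018 = -2.4308
Step 3: grad_x = 2*8*0.1619 = 2.5906, grad_y = 2*1*-2.4308 = -4.8616
  x_3 = 0.1619 - 0.05*2.5906 = 0.0324
  y_3 = -2.4308 - 0.05*-4.8616 = -2.1877
f(0.0324, -2.1877) = 8*0.0324^2 + 1*(-2.1877)^2 = 4.7945


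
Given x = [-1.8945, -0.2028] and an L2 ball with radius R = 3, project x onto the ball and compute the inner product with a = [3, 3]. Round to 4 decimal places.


Step 1: Compute ||x|| (intermediates to 6 decimals).
||x|| = sqrt((-1.8945)^2 + (-0.2028)^2) = 1.905324
Step 2: Project.
Since ||x|| <= R, proj = x (no scaling needed).
proj(x) = [-1.8945, -0.2028]
Step 3: Dot product.
a^T * proj(x) = 3*(-1.8945) + 3*(-0.2028) = -6.2919


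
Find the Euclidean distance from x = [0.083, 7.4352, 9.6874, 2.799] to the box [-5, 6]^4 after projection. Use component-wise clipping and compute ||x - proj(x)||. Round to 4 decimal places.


Project each component onto [-5, 6].
clip(0.083) = 0.083, clip(7.4352) = 6.0, clip(9.6874) = 6.0, clip(2.799) = 2.799
Projection = [0.083, 6.0, 6.0, 2.799]
Squared diffs: [0.0, 2.0598, 13.5969, 0.0]
Distance = sqrt(15.6567) = 3.9569


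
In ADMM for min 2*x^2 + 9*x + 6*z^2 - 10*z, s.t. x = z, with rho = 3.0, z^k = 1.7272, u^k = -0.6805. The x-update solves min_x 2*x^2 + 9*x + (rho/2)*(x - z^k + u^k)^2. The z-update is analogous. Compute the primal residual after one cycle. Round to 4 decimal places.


ADMM iteration with rho = 3.0, z^k = 1.7272, u^k = -0.6805
Step 1: x-update.
Minimize 2*x^2 + 9*x + (3.0/2)*(x - 1.7272 - 0.6805)^2
FOC: (2*2 + 3.0)*x = -9 + 3.0*(1.7272 + 0.6805)
x^{k+1} = -0.2538
Step 2: z-update.
Minimize 6*z^2 - 10*z + (3.0/2)*(-0.2538 - z - 0.6805)^2
FOC: (2*6 + 3.0)*z = 10 + 3.0*(-0.2538 - 0.6805)
z^{k+1} = 0.4798
Step 3: u-update.
u^{k+1} = -0.6805 - 0.2538 - 0.4798 = -1.4141
Step 4: Primal residual = |-0.2538 - 0.4798| = 0.7336


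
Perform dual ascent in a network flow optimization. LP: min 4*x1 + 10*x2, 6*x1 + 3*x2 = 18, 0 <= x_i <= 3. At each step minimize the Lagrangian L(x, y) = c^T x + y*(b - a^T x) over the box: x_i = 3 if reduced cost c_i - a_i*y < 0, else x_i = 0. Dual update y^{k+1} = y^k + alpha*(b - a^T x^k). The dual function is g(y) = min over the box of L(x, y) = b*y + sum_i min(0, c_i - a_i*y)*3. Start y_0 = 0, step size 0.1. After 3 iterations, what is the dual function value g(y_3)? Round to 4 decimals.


Dual ascent for LP: min 4*x1 + 10*x2, 6*x1 + 3*x2 = 18, 0 <= x_i <= 3
Step 1: y^k = 0.0, reduced costs: (4.0, 10.0)
  x^k = (0.0, 0.0), subgradient = b - a^T x = 18.0
  y^{k+1} = 0.0 + 0.1*18.0 = 1.8
Step 2: y^k = 1.8, reduced costs: (-6.8, 4.6)
  x^k = (3.0, 0.0), subgradient = b - a^T x = 0.0
  y^{k+1} = 1.8 + 0.1*0.0 = 1.8
Step 3: y^k = 1.8, reduced costs: (-6.8, 4.6)
  x^k = (3.0, 0.0), subgradient = b - a^T x = 0.0
  y^{k+1} = 1.8 + 0.1*0.0 = 1.8
Dual objective at y_3 = 1.8: reduced costs (-6.8, 4.6), box minimizer x = (3.0, 0.0)
g(y_3) = b*y + (c1 - a1*y)*x1 + (c2 - a2*y)*x2 = 18*1.8 + (-6.8)*3.0 + 4.6*0.0 = 32.4 - 20.4 + 0.0 = 12.0


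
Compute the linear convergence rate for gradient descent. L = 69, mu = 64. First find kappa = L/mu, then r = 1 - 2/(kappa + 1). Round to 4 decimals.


Step 1: Compute the condition number.
kappa = L/mu = 69/64 = 1.0781
Step 2: Compute the convergence rate.
r = 1 - 2/(kappa + 1) = 1 - 2*mu/(L + mu) = (L - mu)/(L + mu) = 5/133 = 0.0376


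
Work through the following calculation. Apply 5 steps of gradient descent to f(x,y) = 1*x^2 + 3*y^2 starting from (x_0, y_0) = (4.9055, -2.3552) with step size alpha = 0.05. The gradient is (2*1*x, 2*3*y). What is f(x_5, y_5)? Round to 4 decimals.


Gradient descent on f(x,y) = 1*x^2 + 3*y^2.
Starting point: (4.9055, -2.3552), alpha = 0.05
Step 1: grad_x = 2*1*4.9055 = 9.811, grad_y = 2*3*-2.3552 = -14.1312
  x_1 = 4.9055 - 0.05*9.811 = 4.415
  y_1 = -2.3552 - 0.05*-14.1312 = -1.6486
Step 2: grad_x = 2*1*4.415 = 8.8299, grad_y = 2*3*-1.6486 = -9.8918
  x_2 = 4.415 - 0.05*8.8299 = 3.9735
  y_2 = -1.6486 - 0.05*-9.8918 = -1.154
Step 3: grad_x = 2*1*3.9735 = 7.9469, grad_y = 2*3*-1.154 = -6.9243
  x_3 = 3.9735 - 0.05*7.9469 = 3.5761
  y_3 = -1.154 - 0.05*-6.9243 = -0.8078
Step 4: grad_x = 2*1*3.5761 = 7.1522, grad_y = 2*3*-0.8078 = -4.847
  x_4 = 3.5761 - 0.05*7.1522 = 3.2185
  y_4 = -0.8078 - 0.05*-4.847 = -0.5655
Step 5: grad_x = 2*1*3.2185 = 6.437, grad_y = 2*3*-0.5655 = -3.3929
  x_5 = 3.2185 - 0.05*6.437 = 2.8966
  y_5 = -0.5655 - 0.05*-3.3929 = -0.3958
f(2.8966, -0.3958) = 1*2.8966^2 + 3*(-0.3958)^2 = 8.8606


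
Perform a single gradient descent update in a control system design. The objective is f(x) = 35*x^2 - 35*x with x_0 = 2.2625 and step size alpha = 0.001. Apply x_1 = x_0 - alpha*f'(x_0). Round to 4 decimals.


We compute the gradient at x_0 and apply the update.
f'(x) = 70*x - 35
f'(2.2625) = 70*2.2625 - 35 = 123.375
x_1 = 2.2625 - 0.001*123.375 = 2.1391


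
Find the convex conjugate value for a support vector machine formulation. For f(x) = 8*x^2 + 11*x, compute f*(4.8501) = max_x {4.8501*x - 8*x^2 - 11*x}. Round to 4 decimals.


f*(y) = sup_x {y*x - a*x^2 - b*x} = sup_x {(y-b)*x - a*x^2}
FOC: (y - b) - 2a*x = 0 => x* = (y - b)/(2a)
x* = (4.8501 - 11)/(2*8) = -0.3844
f*(4.8501) = (y-b)^2/(4a) = (4.8501 - 11)^2/(4*8)
= 37.8213/32 = 1.1819


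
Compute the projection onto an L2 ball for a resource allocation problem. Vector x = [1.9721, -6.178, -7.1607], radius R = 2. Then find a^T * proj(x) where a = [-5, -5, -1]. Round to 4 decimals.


Step 1: Compute ||x|| (intermediates to 6 decimals).
||x|| = sqrt(1.9721^2 + (-6.178)^2 + (-7.1607)^2) = 9.660874
Step 2: Project.
Since ||x|| > R, scale = R/||x|| = 2/9.660874 = 0.207021, proj(x) = scale * x
proj(x) = [0.408266, -1.278976, -1.482415]
Step 3: Dot product.
a^T * proj(x) = -5*0.408266 - 5*(-1.278976) - 1*(-1.482415) = 5.836


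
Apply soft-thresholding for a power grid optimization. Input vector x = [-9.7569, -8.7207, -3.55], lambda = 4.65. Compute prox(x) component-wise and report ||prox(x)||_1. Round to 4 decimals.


Soft-thresholding with lambda = 4.65:
prox(-9.7569) = sign(-9.7569)*max(|-9.7569| - 4.65, 0) = -5.1069
prox(-8.7207) = sign(-8.7207)*max(|-8.7207| - 4.65, 0) = -4.0707
prox(-3.55) = sign(-3.55)*max(|-3.55| - 4.65, 0) = 0.0
prox(x) = [-5.1069, -4.0707, 0.0]
||prox(x)||_1 = 5.1069 + 4.0707 + 0.0 = 9.1776


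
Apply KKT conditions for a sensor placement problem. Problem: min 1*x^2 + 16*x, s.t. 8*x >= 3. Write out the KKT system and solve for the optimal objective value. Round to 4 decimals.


Step 1: Try lambda = 0 (constraint inactive).
x_unc = -16/(2*1) = -8.0
Check: 8*-8.0 = -64.0 < 3 -- violated!
Step 2: Constraint must be active: 8*x = 3
x* = 3/8 = 0.375
lambda = (2*1*0.375 + 16)/8 = 2.0938
Step 3: Compute optimal value.
f(x*) = 1*0.375^2 + 16*0.375 = 6.1406


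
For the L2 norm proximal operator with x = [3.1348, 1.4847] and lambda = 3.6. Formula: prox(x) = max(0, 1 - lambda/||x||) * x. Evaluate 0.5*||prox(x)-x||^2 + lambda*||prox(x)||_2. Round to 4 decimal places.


Step 1: Compute ||x||.
||x|| = 3.4686
Step 2: Compute scaling factor.
scale = max(0, 1 - 3.6/3.4686) = 0.0
Step 3: prox(x) = [0.0, 0.0]
||prox(x)|| = 0.0
Step 4: Proximal objective.
0.5*||prox-x||^2 = 6.0157
lambda*||prox|| = 0.0
Total = 6.0157


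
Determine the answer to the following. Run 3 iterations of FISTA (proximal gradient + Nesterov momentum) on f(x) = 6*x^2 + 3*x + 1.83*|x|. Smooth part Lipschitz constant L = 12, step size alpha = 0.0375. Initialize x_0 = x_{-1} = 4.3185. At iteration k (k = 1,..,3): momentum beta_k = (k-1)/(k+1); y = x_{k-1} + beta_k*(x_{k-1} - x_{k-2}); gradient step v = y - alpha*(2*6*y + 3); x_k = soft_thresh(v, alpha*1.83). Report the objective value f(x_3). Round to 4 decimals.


FISTA on f(x) = 6*x^2 + 3*x + 1.83*|x|
L = 12, alpha = 0.0375
Iteration 1: beta = 0.0, y = 4.3185 + 0.0*(4.3185 - 4.3185) = 4.3185
  grad(y) = 54.822, v = y - alpha*grad = 2.2627
  prox(v) = soft_thresh(2.2627, 0.0686) = 2.1941
Iteration 2: beta = 0.3333, y = 2.1941 + 0.3333*(2.1941 - 4.3185) = 1.4859
  grad(y) = 20.8308, v = y - alpha*grad = 0.7047
  prox(v) = soft_thresh(0.7047, 0.0686) = 0.6361
Iteration 3: beta = 0.5, y = 0.6361 + 0.5*(0.6361 - 2.1941) = -0.1428
  grad(y) = 1.2859, v = y - alpha*grad = -0.1911
  prox(v) = soft_thresh(-0.1911, 0.0686) = -0.1224
f(x_3) = 6*(-0.1224)^2 + 3*(-0.1224) + 1.83*|-0.1224| = -0.0533


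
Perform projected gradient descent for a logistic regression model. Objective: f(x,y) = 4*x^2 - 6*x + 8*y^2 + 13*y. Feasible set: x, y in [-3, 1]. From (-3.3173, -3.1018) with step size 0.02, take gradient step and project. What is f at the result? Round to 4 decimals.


Step 1: Compute gradient at (-3.3173, -3.1018).
grad_x = 2*4*-3.3173 - 6 = -32.5384
grad_y = 2*8*-3.1018 + 13 = -36.6288
Step 2: Gradient step.
x_raw = -3.3173 - 0.02*-32.5384 = -2.6665
y_raw = -3.1018 - 0.02*-36.6288 = -2.3692
Step 3: Project onto [-3, 1].
x_proj = clip(-2.6665) = -2.6665
y_proj = clip(-2.3692) = -2.3692
Step 4: Evaluate f.
f(-2.6665, -2.3692) = 58.5466


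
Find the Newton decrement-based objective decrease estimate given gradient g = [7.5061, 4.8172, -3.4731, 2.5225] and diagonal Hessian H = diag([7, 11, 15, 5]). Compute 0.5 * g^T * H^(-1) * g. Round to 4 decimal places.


Step 1: H is diagonal, so H^(-1) * g = [1.0723, 0.4379, -0.2315, 0.5045].
Step 2: g^T H^(-1) g = sum_i g_i^2 / H_ii
  = (7.5061)^2/7 + (4.8172)^2/11 + (-3.4731)^2/15 + (2.5225)^2/5
  = 8.0488 + 2.1096 + 0.8042 + 1.2726 = 12.2351
Step 3: Objective decrease = 0.5 * g^T H^(-1) g = 6.1176


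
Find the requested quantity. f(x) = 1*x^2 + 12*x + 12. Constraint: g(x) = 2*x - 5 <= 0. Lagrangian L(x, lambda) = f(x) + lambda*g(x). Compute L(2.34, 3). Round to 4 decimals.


Step 1: Evaluate f(x).
f(2.34) = 1*2.34^2 + 12*2.34 + 12 = 45.5556
Step 2: Evaluate g(x).
g(2.34) = 2*2.34 - 5 = -0.32
Step 3: Compute Lagrangian.
L = 45.5556 + 3*-0.32 = 44.5956


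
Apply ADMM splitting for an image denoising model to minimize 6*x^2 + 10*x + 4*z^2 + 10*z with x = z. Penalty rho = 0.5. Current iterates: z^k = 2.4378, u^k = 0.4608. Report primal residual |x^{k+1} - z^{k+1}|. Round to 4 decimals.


ADMM iteration with rho = 0.5, z^k = 2.4378, u^k = 0.4608
Step 1: x-update.
Minimize 6*x^2 + 10*x + (0.5/2)*(x - 2.4378 + 0.4608)^2
FOC: (2*6 + 0.5)*x = -10 + 0.5*(2.4378 - 0.4608)
x^{k+1} = -0.7209
Step 2: z-update.
Minimize 4*z^2 + 10*z + (0.5/2)*(-0.7209 - z + 0.4608)^2
FOC: (2*4 + 0.5)*z = -10 + 0.5*(-0.7209 + 0.4608)
z^{k+1} = -1.1918
Step 3: u-update.
u^{k+1} = 0.4608 - 0.7209 + 1.1918 = 0.9317
Step 4: Primal residual = |-0.7209 + 1.1918| = 0.4709


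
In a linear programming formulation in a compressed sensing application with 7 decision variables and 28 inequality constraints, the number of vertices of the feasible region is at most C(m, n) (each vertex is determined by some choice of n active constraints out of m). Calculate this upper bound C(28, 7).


Each vertex corresponds to some choice of n active constraints out of m, so the number of vertices is at most C(m, n) = m! / (n!(m-n)!).
m = 28, n = 7
Numerator: 28 * 27 * 26 * 25 * 24 * 23 * 22
Denominator: 7! = 5040
C(28, 7) = 1184040


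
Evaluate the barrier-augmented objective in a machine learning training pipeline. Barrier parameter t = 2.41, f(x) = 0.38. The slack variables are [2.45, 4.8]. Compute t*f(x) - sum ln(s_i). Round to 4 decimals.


Step 1: Compute log-barrier.
ln values: [0.8961, 1.5686]
phi = -(0.8961 + 1.5686) = -2.4647
Step 2: Compute augmented objective.
t*f(x) = 2.41*0.38 = 0.9158
Total = 0.9158 - 2.4647 = -1.5489


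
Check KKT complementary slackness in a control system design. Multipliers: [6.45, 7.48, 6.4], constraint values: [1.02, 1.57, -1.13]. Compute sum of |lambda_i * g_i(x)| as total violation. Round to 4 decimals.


KKT complementary slackness check:
lambda_1 * g_1 = 6.45 * 1.02 = 6.579
lambda_2 * g_2 = 7.48 * 1.57 = 11.7436
lambda_3 * g_3 = 6.4 * -1.13 = -7.232
Total violation = 6.579 + 11.7436 + 7.232 = 25.5546


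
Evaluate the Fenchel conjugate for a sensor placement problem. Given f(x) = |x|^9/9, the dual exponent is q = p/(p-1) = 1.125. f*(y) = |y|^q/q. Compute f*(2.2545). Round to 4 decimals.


The conjugate exponent q satisfies 1/p + 1/q = 1.
p = 9, so q = 9/(9 - 1) = 1.125
|y|^q = 2.2545^1.125 = 2.4956
f*(2.2545) = 2.4956 / 1.125 = 2.2183


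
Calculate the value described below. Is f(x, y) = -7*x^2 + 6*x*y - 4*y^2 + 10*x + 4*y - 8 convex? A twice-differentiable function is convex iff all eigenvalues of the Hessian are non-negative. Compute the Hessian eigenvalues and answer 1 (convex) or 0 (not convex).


The Hessian of f(x,y) = -7*x^2 + 6*x*y - 4*y^2 + 10*x + 4*y - 8 is:
H = [[-14, 6], [6, -8]]
Trace = -14 - 8 = -22
Determinant = -14*-8 - (6)^2 = 76
Discriminant = (-22)^2 - 4*76 = 180.0
Eigenvalues: lambda_1 = -17.7082, lambda_2 = -4.2918
The function is not convex.

0


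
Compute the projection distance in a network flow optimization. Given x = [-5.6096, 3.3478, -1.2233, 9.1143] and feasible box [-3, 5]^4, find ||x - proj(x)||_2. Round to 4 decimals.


Project each component onto [-3, 5].
clip(-5.6096) = -3.0, clip(3.3478) = 3.3478, clip(-1.2233) = -1.2233, clip(9.1143) = 5.0
Projection = [-3.0, 3.3478, -1.2233, 5.0]
Squared diffs: [6.81, 0.0, 0.0, 16.9275]
Distance = sqrt(23.7375) = 4.8721


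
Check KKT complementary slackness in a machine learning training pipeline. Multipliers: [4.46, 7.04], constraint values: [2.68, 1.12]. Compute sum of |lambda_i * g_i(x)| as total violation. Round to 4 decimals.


KKT complementary slackness check:
lambda_1 * g_1 = 4.46 * 2.68 = 11.9528
lambda_2 * g_2 = 7.04 * 1.12 = 7.8848
Total violation = 11.9528 + 7.8848 = 19.8376


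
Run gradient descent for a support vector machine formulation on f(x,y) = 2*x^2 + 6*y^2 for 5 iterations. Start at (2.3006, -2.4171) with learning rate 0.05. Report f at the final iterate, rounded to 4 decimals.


Gradient descent on f(x,y) = 2*x^2 + 6*y^2.
Starting point: (2.3006, -2.4171), alpha = 0.05
Step 1: grad_x = 2*2*2.3006 = 9.2024, grad_y = 2*6*-2.4171 = -29.0052
  x_1 = 2.3006 - 0.05*9.2024 = 1.8405
  y_1 = -2.4171 - 0.05*-29.0052 = -0.9668
Step 2: grad_x = 2*2*1.8405 = 7.3619, grad_y = 2*6*-0.9668 = -11.6021
  x_2 = 1.8405 - 0.05*7.3619 = 1.4724
  y_2 = -0.9668 - 0.05*-11.6021 = -0.3867
Step 3: grad_x = 2*2*1.4724 = 5.8895, grad_y = 2*6*-0.3867 = -4.6408
  x_3 = 1.4724 - 0.05*5.8895 = 1.1779
  y_3 = -0.3867 - 0.05*-4.6408 = -0.1547
Step 4: grad_x = 2*2*1.1779 = 4.7116, grad_y = 2*6*-0.1547 = -1.8563
  x_4 = 1.1779 - 0.05*4.7116 = 0.9423
  y_4 = -0.1547 - 0.05*-1.8563 = -0.0619
Step 5: grad_x = 2*2*0.9423 = 3.7693, grad_y = 2*6*-0.0619 = -0.7425
  x_5 = 0.9423 - 0.05*3.7693 = 0.7539
  y_5 = -0.0619 - 0.05*-0.7425 = -0.0248
f(0.7539, -0.0248) = 2*0.7539^2 + 6*(-0.0248)^2 = 1.1403


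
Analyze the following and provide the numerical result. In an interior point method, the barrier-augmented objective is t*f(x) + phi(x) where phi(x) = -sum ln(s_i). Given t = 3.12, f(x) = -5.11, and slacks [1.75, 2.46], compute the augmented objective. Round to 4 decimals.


Step 1: Compute log-barrier.
ln values: [0.5596, 0.9002]
phi = -(0.5596 + 0.9002) = -1.4598
Step 2: Compute augmented objective.
t*f(x) = 3.12*-5.11 = -15.9432
Total = -15.9432 - 1.4598 = -17.403


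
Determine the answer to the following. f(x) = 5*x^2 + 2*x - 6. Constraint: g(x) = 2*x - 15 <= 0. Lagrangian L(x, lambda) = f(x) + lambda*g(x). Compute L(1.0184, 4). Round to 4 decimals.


Step 1: Evaluate f(x).
f(1.0184) = 5*1.0184^2 + 2*1.0184 - 6 = 1.2225
Step 2: Evaluate g(x).
g(1.0184) = 2*1.0184 - 15 = -12.9632
Step 3: Compute Lagrangian.
L = 1.2225 + 4*-12.9632 = -50.6303


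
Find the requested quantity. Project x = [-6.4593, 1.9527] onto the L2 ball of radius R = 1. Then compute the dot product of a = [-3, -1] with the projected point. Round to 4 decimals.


Step 1: Compute ||x|| (intermediates to 6 decimals).
||x|| = sqrt((-6.4593)^2 + 1.9527^2) = 6.748007
Step 2: Project.
Since ||x|| > R, scale = R/||x|| = 1/6.748007 = 0.148192, proj(x) = scale * x
proj(x) = [-0.957217, 0.289375]
Step 3: Dot product.
a^T * proj(x) = -3*(-0.957217) - 1*0.289375 = 2.5823


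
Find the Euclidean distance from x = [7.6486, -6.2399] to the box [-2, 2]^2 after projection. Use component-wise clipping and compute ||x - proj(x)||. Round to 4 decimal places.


Project each component onto [-2, 2].
clip(7.6486) = 2.0, clip(-6.2399) = -2.0
Projection = [2.0, -2.0]
Squared diffs: [31.9067, 17.9768]
Distance = sqrt(49.8835) = 7.0628


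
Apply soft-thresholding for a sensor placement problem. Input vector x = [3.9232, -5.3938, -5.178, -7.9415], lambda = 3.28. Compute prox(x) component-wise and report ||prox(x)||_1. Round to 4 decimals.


Soft-thresholding with lambda = 3.28:
prox(3.9232) = sign(3.9232)*max(|3.9232| - 3.28, 0) = 0.6432
prox(-5.3938) = sign(-5.3938)*max(|-5.3938| - 3.28, 0) = -2.1138
prox(-5.178) = sign(-5.178)*max(|-5.178| - 3.28, 0) = -1.898
prox(-7.9415) = sign(-7.9415)*max(|-7.9415| - 3.28, 0) = -4.6615
prox(x) = [0.6432, -2.1138, -1.898, -4.6615]
||prox(x)||_1 = 0.6432 + 2.1138 + 1.898 + 4.6615 = 9.3165


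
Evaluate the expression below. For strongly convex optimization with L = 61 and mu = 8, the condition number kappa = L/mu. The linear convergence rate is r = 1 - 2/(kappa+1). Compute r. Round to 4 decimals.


Step 1: Compute the condition number.
kappa = L/mu = 61/8 = 7.625
Step 2: Compute the convergence rate.
r = 1 - 2/(kappa + 1) = 1 - 2*mu/(L + mu) = (L - mu)/(L + mu) = 53/69 = 0.7681


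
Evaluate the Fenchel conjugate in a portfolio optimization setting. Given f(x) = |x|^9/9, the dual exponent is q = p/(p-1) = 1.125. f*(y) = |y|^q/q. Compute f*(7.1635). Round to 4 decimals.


The conjugate exponent q satisfies 1/p + 1/q = 1.
p = 9, so q = 9/(9 - 1) = 1.125
|y|^q = 7.1635^1.125 = 9.1625
f*(7.1635) = 9.1625 / 1.125 = 8.1445


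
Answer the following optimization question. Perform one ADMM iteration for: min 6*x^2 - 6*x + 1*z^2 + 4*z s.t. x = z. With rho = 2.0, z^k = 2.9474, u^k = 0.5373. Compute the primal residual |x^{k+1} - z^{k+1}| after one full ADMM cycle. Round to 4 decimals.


ADMM iteration with rho = 2.0, z^k = 2.9474, u^k = 0.5373
Step 1: x-update.
Minimize 6*x^2 - 6*x + (2.0/2)*(x - 2.9474 + 0.5373)^2
FOC: (2*6 + 2.0)*x = 6 + 2.0*(2.9474 - 0.5373)
x^{k+1} = 0.7729
Step 2: z-update.
Minimize 1*z^2 + 4*z + (2.0/2)*(0.7729 - z + 0.5373)^2
FOC: (2*1 + 2.0)*z = -4 + 2.0*(0.7729 + 0.5373)
z^{k+1} = -0.3449
Step 3: u-update.
u^{k+1} = 0.5373 + 0.7729 + 0.3449 = 1.6551
Step 4: Primal residual = |0.7729 + 0.3449| = 1.1178


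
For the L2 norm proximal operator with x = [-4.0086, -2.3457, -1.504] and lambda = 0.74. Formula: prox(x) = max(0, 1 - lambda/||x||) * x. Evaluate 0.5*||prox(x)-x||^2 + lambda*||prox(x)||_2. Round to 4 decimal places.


Step 1: Compute ||x||.
||x|| = 4.8819
Step 2: Compute scaling factor.
scale = max(0, 1 - 0.74/4.8819) = 0.8484
Step 3: prox(x) = [-3.401, -1.9901, -1.276]
||prox(x)|| = 4.1419
Step 4: Proximal objective.
0.5*||prox-x||^2 = 0.2738
lambda*||prox|| = 3.065
Total = 3.3388


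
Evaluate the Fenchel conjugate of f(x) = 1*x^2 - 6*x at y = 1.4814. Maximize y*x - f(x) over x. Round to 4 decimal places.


f*(y) = sup_x {y*x - a*x^2 - b*x} = sup_x {(y-b)*x - a*x^2}
FOC: (y - b) - 2a*x = 0 => x* = (y - b)/(2a)
x* = (1.4814 + 6)/(2*1) = 3.7407
f*(1.4814) = (y-b)^2/(4a) = (1.4814 + 6)^2/(4*1)
= 55.9713/4 = 13.9928


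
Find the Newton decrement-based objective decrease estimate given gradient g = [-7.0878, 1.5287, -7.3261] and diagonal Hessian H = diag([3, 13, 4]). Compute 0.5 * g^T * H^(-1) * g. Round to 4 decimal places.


Step 1: H is diagonal, so H^(-1) * g = [-2.3626, 0.1176, -1.8315].
Step 2: g^T H^(-1) g = sum_i g_i^2 / H_ii
  = (-7.0878)^2/3 + (1.5287)^2/13 + (-7.3261)^2/4
  = 16.7456 + 0.1798 + 13.4179 = 30.3433
Step 3: Objective decrease = 0.5 * g^T H^(-1) g = 15.1717


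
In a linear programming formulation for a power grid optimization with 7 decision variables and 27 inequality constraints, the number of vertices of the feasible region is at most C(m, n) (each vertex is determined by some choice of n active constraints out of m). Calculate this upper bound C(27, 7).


Each vertex corresponds to some choice of n active constraints out of m, so the number of vertices is at most C(m, n) = m! / (n!(m-n)!).
m = 27, n = 7
Numerator: 27 * 26 * 25 * 24 * 23 * 22 * 21
Denominator: 7! = 5040
C(27, 7) = 888030


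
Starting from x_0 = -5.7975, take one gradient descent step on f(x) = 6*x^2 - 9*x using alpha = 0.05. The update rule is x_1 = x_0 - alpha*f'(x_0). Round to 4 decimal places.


We compute the gradient at x_0 and apply the update.
f'(x) = 12*x - 9
f'(-5.7975) = 12*-5.7975 - 9 = -78.57
x_1 = -5.7975 - 0.05*-78.57 = -1.869


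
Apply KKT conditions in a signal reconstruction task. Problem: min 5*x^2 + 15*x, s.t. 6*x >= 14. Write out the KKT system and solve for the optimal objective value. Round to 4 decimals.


Step 1: Try lambda = 0 (constraint inactive).
x_unc = -15/(2*5) = -1.5
Check: 6*-1.5 = -9.0 < 14 -- violated!
Step 2: Constraint must be active: 6*x = 14
x* = 14/6 = 7/3 = 2.3333 (rounded; the exact value 7/3 is used below)
lambda = (2*5*(7/3) + 15)/6 = 6.3889
Step 3: Compute optimal value.
f(x*) = 5*(7/3)^2 + 15*(7/3) = 62.2222


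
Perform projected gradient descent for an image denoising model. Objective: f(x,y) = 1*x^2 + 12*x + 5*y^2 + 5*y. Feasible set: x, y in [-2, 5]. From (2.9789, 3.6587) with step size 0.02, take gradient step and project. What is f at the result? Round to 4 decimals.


Step 1: Compute gradient at (2.9789, 3.6587).
grad_x = 2*1*2.9789 + 12 = 17.9578
grad_y = 2*5*3.6587 + 5 = 41.587
Step 2: Gradient step.
x_raw = 2.9789 - 0.02*17.9578 = 2.6197
y_raw = 3.6587 - 0.02*41.587 = 2.827
Step 3: Project onto [-2, 5].
x_proj = clip(2.6197) = 2.6197
y_proj = clip(2.827) = 2.827
Step 4: Evaluate f.
f(2.6197, 2.827) = 92.3933


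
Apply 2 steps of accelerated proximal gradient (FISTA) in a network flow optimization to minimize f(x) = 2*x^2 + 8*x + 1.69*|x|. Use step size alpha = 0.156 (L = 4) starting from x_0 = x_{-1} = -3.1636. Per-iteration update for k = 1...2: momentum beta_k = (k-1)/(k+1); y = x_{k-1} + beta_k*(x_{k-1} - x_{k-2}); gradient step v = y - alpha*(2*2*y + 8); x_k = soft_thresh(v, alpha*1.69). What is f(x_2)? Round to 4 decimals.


FISTA on f(x) = 2*x^2 + 8*x + 1.69*|x|
L = 4, alpha = 0.156
Iteration 1: beta = 0.0, y = -3.1636 + 0.0*(-3.1636 + 3.1636) = -3.1636
  grad(y) = -4.6544, v = y - alpha*grad = -2.4375
  prox(v) = soft_thresh(-2.4375, 0.2636) = -2.1739
Iteration 2: beta = 0.3333, y = -2.1739 + 0.3333*(-2.1739 + 3.1636) = -1.844
  grad(y) = 0.6241, v = y - alpha*grad = -1.9413
  prox(v) = soft_thresh(-1.9413, 0.2636) = -1.6777
f(x_2) = 2*(-1.6777)^2 + 8*(-1.6777) + 1.69*|-1.6777| = -4.9569


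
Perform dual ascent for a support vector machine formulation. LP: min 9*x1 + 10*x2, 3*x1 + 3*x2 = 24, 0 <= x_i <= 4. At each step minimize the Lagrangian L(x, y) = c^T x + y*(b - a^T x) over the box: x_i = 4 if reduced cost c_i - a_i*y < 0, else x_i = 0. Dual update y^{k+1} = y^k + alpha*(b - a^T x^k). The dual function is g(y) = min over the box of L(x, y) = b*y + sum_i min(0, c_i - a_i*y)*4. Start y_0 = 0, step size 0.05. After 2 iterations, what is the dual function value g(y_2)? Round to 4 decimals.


Dual ascent for LP: min 9*x1 + 10*x2, 3*x1 + 3*x2 = 24, 0 <= x_i <= 4
Step 1: y^k = 0.0, reduced costs: (9.0, 10.0)
  x^k = (0.0, 0.0), subgradient = b - a^T x = 24.0
  y^{k+1} = 0.0 + 0.05*24.0 = 1.2
Step 2: y^k = 1.2, reduced costs: (5.4, 6.4)
  x^k = (0.0, 0.0), subgradient = b - a^T x = 24.0
  y^{k+1} = 1.2 + 0.05*24.0 = 2.4
Dual objective at y_2 = 2.4: reduced costs (1.8, 2.8), box minimizer x = (0.0, 0.0)
g(y_2) = b*y + (c1 - a1*y)*x1 + (c2 - a2*y)*x2 = 24*2.4 + 1.8*0.0 + 2.8*0.0 = 57.6 + 0.0 + 0.0 = 57.6


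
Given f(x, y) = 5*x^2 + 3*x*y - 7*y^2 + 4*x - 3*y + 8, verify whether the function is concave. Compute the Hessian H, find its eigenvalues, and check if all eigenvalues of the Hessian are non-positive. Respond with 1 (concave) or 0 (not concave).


The Hessian of f(x,y) = 5*x^2 + 3*x*y - 7*y^2 + 4*x - 3*y + 8 is:
H = [[10, 3], [3, -14]]
Trace = 10 - 14 = -4
Determinant = 10*-14 - (3)^2 = -149
Discriminant = (-4)^2 - 4*-149 = 612.0
Eigenvalues: lambda_1 = -14.3693, lambda_2 = 10.3693
The function is not concave.

0


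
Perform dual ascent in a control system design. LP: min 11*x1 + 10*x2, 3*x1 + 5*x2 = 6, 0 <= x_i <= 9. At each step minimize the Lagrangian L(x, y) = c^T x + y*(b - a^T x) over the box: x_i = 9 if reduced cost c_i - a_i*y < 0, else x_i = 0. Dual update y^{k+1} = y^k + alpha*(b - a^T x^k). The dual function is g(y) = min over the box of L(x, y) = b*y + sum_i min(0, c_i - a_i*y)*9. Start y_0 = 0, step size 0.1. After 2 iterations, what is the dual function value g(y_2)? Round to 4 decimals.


Dual ascent for LP: min 11*x1 + 10*x2, 3*x1 + 5*x2 = 6, 0 <= x_i <= 9
Step 1: y^k = 0.0, reduced costs: (11.0, 10.0)
  x^k = (0.0, 0.0), subgradient = b - a^T x = 6.0
  y^{k+1} = 0.0 + 0.1*6.0 = 0.6
Step 2: y^k = 0.6, reduced costs: (9.2, 7.0)
  x^k = (0.0, 0.0), subgradient = b - a^T x = 6.0
  y^{k+1} = 0.6 + 0.1*6.0 = 1.2
Dual objective at y_2 = 1.2: reduced costs (7.4, 4.0), box minimizer x = (0.0, 0.0)
g(y_2) = b*y + (c1 - a1*y)*x1 + (c2 - a2*y)*x2 = 6*1.2 + 7.4*0.0 + 4.0*0.0 = 7.2 + 0.0 + 0.0 = 7.2


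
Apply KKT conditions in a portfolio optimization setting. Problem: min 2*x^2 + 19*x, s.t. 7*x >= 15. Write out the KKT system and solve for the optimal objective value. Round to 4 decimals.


Step 1: Try lambda = 0 (constraint inactive).
x_unc = -19/(2*2) = -4.75
Check: 7*-4.75 = -33.25 < 15 -- violated!
Step 2: Constraint must be active: 7*x = 15
x* = 15/7 = 2.1429 (rounded; the exact value 15/7 is used below)
lambda = (2*2*(15/7) + 19)/7 = 3.9388
Step 3: Compute optimal value.
f(x*) = 2*(15/7)^2 + 19*(15/7) = 49.898


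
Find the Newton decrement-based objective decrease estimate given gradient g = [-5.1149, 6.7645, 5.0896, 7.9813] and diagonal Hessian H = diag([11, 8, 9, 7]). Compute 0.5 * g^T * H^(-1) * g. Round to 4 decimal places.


Step 1: H is diagonal, so H^(-1) * g = [-0.465, 0.8456, 0.5655, 1.1402].
Step 2: g^T H^(-1) g = sum_i g_i^2 / H_ii
  = (-5.1149)^2/11 + (6.7645)^2/8 + (5.0896)^2/9 + (7.9813)^2/7
  = 2.3784 + 5.7198 + 2.8782 + 9.1002 = 20.0766
Step 3: Objective decrease = 0.5 * g^T H^(-1) g = 10.0383


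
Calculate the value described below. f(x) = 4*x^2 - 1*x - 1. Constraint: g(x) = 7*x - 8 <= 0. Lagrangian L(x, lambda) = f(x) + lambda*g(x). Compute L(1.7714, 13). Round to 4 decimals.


Step 1: Evaluate f(x).
f(1.7714) = 4*1.7714^2 - 1*1.7714 - 1 = 9.78
Step 2: Evaluate g(x).
g(1.7714) = 7*1.7714 - 8 = 4.3998
Step 3: Compute Lagrangian.
L = 9.78 + 13*4.3998 = 66.9774


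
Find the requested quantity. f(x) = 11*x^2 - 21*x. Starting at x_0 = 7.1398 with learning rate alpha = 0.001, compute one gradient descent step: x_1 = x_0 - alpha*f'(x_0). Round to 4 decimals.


We compute the gradient at x_0 and apply the update.
f'(x) = 22*x - 21
f'(7.1398) = 22*7.1398 - 21 = 136.0756
x_1 = 7.1398 - 0.001*136.0756 = 7.0037


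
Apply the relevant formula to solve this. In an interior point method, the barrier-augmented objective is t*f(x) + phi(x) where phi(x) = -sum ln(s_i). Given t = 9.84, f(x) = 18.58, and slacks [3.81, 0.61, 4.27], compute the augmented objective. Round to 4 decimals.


Step 1: Compute log-barrier.
ln values: [1.3376, -0.4943, 1.4516]
phi = -(1.3376 - 0.4943 + 1.4516) = -2.2949
Step 2: Compute augmented objective.
t*f(x) = 9.84*18.58 = 182.8272
Total = 182.8272 - 2.2949 = 180.5323


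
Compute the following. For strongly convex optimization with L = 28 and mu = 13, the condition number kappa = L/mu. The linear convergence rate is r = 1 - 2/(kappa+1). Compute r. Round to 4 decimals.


Step 1: Compute the condition number.
kappa = L/mu = 28/13 = 2.1538
Step 2: Compute the convergence rate.
r = 1 - 2/(kappa + 1) = 1 - 2*mu/(L + mu) = (L - mu)/(L + mu) = 15/41 = 0.3659


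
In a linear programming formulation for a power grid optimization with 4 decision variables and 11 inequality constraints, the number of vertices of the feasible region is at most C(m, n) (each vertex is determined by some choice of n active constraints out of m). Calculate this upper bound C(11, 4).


Each vertex corresponds to some choice of n active constraints out of m, so the number of vertices is at most C(m, n) = m! / (n!(m-n)!).
m = 11, n = 4
Numerator: 11 * 10 * 9 * 8
Denominator: 4! = 24
C(11, 4) = 330


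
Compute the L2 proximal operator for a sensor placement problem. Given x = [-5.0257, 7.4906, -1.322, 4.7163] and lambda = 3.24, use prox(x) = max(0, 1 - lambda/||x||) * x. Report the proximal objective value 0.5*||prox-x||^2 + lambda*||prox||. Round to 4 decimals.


Step 1: Compute ||x||.
||x|| = 10.2644
Step 2: Compute scaling factor.
scale = max(0, 1 - 3.24/10.2644) = 0.6843
Step 3: prox(x) = [-3.4393, 5.1262, -0.9047, 3.2276]
||prox(x)|| = 7.0244
Step 4: Proximal objective.
0.5*||prox-x||^2 = 5.2488
lambda*||prox|| = 22.7591
Total = 28.0079


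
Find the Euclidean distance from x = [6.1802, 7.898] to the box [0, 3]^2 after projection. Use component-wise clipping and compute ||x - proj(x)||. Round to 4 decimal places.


Project each component onto [0, 3].
clip(6.1802) = 3.0, clip(7.898) = 3.0
Projection = [3.0, 3.0]
Squared diffs: [10.1137, 23.9904]
Distance = sqrt(34.1041) = 5.8399
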